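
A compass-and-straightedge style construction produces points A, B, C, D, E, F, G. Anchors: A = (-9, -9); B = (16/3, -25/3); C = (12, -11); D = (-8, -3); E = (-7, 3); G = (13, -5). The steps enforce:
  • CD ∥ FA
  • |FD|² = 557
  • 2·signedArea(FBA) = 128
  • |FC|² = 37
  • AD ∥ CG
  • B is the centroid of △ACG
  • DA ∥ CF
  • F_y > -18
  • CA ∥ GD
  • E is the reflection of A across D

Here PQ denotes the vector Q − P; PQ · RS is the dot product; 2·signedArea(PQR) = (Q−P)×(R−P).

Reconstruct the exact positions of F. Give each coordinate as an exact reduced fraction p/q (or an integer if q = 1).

1. F_x = 11  [CD ∥ FA ∩ DA ∥ CF]
2. F_y = -17  [CD ∥ FA ∩ DA ∥ CF]
   → F = (11, -17)

F = (11, -17)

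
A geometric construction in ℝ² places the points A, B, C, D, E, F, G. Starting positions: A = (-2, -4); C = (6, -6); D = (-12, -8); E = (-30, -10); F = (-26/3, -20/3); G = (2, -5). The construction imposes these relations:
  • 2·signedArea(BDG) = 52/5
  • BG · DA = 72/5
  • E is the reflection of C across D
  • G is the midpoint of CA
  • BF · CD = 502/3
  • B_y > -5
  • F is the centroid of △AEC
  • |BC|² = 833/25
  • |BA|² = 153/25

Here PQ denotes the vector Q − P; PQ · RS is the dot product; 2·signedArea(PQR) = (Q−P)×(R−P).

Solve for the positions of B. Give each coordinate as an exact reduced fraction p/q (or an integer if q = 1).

1. B_x = 2/5  [BG · DA = 72/5 ∩ 2·signedArea(BDG) = 52/5]
2. B_y = -23/5  [BG · DA = 72/5 ∩ 2·signedArea(BDG) = 52/5]
   → B = (2/5, -23/5)

B = (2/5, -23/5)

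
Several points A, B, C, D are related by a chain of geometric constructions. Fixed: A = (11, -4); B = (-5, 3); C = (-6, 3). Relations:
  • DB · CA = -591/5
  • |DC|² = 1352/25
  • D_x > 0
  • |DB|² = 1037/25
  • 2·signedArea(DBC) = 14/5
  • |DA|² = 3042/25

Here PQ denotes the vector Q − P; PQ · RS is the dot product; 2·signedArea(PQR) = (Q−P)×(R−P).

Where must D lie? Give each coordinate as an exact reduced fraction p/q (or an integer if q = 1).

D = (4/5, 1/5)

1. D_x = 4/5  [2·signedArea(DBC) = 14/5 ∩ DB · CA = -591/5]
2. D_y = 1/5  [2·signedArea(DBC) = 14/5 ∩ DB · CA = -591/5]
   → D = (4/5, 1/5)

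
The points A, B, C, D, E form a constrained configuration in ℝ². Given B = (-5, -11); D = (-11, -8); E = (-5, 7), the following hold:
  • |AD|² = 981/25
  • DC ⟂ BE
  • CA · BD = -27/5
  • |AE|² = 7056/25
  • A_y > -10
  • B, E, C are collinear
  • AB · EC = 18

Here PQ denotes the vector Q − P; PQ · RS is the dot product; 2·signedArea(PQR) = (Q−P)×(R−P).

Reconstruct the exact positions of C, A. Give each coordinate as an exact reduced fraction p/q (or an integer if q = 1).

A = (-5, -49/5)
C = (-5, -8)

1. C_x = -5  [B, E, C are collinear ∩ DC ⟂ BE]
2. C_y = -8  [B, E, C are collinear ∩ DC ⟂ BE]
   → C = (-5, -8)
3. A_x = -5  [AB · EC = 18 ∩ CA · BD = -27/5]
4. A_y = -49/5  [AB · EC = 18 ∩ CA · BD = -27/5]
   → A = (-5, -49/5)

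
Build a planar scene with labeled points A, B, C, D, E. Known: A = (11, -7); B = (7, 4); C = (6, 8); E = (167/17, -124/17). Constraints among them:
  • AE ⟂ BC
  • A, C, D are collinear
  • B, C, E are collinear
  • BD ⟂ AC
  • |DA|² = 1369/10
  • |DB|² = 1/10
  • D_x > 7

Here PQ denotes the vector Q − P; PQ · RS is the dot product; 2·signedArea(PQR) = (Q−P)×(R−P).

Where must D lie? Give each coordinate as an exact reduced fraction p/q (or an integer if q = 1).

1. D_x = 73/10  [A, C, D are collinear ∩ BD ⟂ AC]
2. D_y = 41/10  [A, C, D are collinear ∩ BD ⟂ AC]
   → D = (73/10, 41/10)

D = (73/10, 41/10)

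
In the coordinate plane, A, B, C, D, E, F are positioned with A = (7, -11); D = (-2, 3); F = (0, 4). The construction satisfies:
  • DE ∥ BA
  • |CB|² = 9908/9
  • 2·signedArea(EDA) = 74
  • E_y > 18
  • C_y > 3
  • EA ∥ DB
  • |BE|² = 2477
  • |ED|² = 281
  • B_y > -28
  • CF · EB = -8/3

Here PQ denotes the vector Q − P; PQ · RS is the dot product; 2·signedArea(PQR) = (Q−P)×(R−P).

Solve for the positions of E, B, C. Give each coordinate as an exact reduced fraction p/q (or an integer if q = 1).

1. E_x = -7  [line 14·x + 9·y + -73 = 0 ∩ |ED|² = 281]
2. E_y = 19  [line 14·x + 9·y + -73 = 0 ∩ |ED|² = 281]
   → E = (-7, 19)
3. B_x = 12  [DE ∥ BA ∩ EA ∥ DB]
4. B_y = -27  [DE ∥ BA ∩ EA ∥ DB]
   → B = (12, -27)
5. C_x = -2/3  [line -19·x + 46·y + -544/3 = 0 ∩ |CB|² = 9908/9]
6. C_y = 11/3  [line -19·x + 46·y + -544/3 = 0 ∩ |CB|² = 9908/9]
   → C = (-2/3, 11/3)

B = (12, -27)
C = (-2/3, 11/3)
E = (-7, 19)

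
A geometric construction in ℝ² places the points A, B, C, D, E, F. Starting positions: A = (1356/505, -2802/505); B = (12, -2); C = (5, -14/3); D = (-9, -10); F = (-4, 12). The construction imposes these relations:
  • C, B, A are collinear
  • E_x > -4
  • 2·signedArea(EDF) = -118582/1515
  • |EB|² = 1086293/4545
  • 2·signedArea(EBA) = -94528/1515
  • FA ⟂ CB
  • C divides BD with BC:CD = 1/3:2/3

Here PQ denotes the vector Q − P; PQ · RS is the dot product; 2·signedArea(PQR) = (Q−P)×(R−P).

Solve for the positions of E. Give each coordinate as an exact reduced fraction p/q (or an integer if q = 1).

E = (-5209/1515, -1792/1515)

1. E_x = -5209/1515  [2·signedArea(EDF) = -118582/1515 ∩ 2·signedArea(EBA) = -94528/1515]
2. E_y = -1792/1515  [2·signedArea(EDF) = -118582/1515 ∩ 2·signedArea(EBA) = -94528/1515]
   → E = (-5209/1515, -1792/1515)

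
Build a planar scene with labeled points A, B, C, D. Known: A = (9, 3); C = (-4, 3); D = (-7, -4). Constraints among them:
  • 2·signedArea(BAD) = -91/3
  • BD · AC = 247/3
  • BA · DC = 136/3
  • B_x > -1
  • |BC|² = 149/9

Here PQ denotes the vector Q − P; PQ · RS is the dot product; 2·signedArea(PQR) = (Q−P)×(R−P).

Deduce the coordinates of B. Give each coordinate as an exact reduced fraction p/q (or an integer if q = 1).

B = (-2/3, 2/3)

1. B_x = -2/3  [2·signedArea(BAD) = -91/3 ∩ BA · DC = 136/3]
2. B_y = 2/3  [2·signedArea(BAD) = -91/3 ∩ BA · DC = 136/3]
   → B = (-2/3, 2/3)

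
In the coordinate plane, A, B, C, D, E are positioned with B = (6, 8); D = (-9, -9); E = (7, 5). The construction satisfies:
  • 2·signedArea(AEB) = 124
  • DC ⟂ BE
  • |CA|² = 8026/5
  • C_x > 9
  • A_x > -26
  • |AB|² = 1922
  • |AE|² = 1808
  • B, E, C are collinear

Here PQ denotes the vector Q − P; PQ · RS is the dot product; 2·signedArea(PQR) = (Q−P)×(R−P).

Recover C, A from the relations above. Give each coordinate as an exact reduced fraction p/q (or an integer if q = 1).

A = (-25, -23)
C = (48/5, -14/5)

1. C_x = 48/5  [B, E, C are collinear ∩ DC ⟂ BE]
2. C_y = -14/5  [B, E, C are collinear ∩ DC ⟂ BE]
   → C = (48/5, -14/5)
3. A_x = -25  [line -3·x + -1·y + -98 = 0 ∩ |AB|² = 1922]
4. A_y = -23  [line -3·x + -1·y + -98 = 0 ∩ |AB|² = 1922]
   → A = (-25, -23)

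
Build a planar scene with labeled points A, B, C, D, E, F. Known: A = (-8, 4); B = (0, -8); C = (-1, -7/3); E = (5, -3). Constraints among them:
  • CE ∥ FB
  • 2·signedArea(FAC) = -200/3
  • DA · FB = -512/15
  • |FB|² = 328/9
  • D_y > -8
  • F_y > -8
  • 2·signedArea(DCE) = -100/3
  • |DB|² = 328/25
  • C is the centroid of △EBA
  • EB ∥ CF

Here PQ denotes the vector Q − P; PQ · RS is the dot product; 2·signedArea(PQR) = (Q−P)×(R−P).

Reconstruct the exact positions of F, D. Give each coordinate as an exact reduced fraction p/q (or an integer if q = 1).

D = (-18/5, -38/5)
F = (-6, -22/3)

1. F_x = -6  [CE ∥ FB ∩ EB ∥ CF]
2. F_y = -22/3  [CE ∥ FB ∩ EB ∥ CF]
   → F = (-6, -22/3)
3. D_x = -18/5  [2·signedArea(DCE) = -100/3 ∩ DA · FB = -512/15]
4. D_y = -38/5  [2·signedArea(DCE) = -100/3 ∩ DA · FB = -512/15]
   → D = (-18/5, -38/5)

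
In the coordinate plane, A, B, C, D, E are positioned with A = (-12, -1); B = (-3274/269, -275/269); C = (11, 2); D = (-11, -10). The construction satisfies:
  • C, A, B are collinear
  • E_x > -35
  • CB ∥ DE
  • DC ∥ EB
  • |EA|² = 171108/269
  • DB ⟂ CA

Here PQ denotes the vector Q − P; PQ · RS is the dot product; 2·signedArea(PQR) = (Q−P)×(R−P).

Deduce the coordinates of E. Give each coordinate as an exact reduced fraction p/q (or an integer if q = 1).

E = (-9192/269, -3503/269)

1. E_x = -9192/269  [DC ∥ EB ∩ CB ∥ DE]
2. E_y = -3503/269  [DC ∥ EB ∩ CB ∥ DE]
   → E = (-9192/269, -3503/269)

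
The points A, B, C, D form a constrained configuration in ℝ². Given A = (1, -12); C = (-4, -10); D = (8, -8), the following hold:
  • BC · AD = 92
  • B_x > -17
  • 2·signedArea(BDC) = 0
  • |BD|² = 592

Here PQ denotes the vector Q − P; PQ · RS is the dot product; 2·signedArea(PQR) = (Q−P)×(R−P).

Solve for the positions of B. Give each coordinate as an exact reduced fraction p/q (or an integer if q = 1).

B = (-16, -12)

1. B_x = -16  [2·signedArea(BDC) = 0 ∩ BC · AD = 92]
2. B_y = -12  [2·signedArea(BDC) = 0 ∩ BC · AD = 92]
   → B = (-16, -12)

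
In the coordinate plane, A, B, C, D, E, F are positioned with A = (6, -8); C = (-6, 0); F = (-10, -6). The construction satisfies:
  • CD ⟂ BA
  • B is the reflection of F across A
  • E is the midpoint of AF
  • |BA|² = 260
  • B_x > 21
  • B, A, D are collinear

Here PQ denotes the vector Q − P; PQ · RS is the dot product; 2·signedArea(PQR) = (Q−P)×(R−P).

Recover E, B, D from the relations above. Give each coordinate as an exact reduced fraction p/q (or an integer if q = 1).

B = (22, -10)
D = (-34/5, -32/5)
E = (-2, -7)

1. E_x = -2  [E is the midpoint of AF]
2. E_y = -7  [E is the midpoint of AF]
   → E = (-2, -7)
3. B_x = 22  [B is the reflection of F across A]
4. B_y = -10  [B is the reflection of F across A]
   → B = (22, -10)
5. D_x = -34/5  [B, A, D are collinear ∩ CD ⟂ BA]
6. D_y = -32/5  [B, A, D are collinear ∩ CD ⟂ BA]
   → D = (-34/5, -32/5)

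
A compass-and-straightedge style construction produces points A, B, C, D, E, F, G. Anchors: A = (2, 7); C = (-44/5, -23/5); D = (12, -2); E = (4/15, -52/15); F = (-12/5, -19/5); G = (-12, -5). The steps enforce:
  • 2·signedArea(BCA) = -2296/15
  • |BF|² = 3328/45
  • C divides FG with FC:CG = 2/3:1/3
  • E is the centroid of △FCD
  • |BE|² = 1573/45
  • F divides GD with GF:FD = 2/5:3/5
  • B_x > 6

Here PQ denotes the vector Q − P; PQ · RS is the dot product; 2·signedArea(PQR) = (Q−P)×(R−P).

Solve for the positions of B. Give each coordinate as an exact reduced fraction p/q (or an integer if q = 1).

1. B_x = 92/15  [line -58/5·x + 54/5·y + 302/3 = 0 ∩ |BE|² = 1573/45]
2. B_y = -41/15  [line -58/5·x + 54/5·y + 302/3 = 0 ∩ |BE|² = 1573/45]
   → B = (92/15, -41/15)

B = (92/15, -41/15)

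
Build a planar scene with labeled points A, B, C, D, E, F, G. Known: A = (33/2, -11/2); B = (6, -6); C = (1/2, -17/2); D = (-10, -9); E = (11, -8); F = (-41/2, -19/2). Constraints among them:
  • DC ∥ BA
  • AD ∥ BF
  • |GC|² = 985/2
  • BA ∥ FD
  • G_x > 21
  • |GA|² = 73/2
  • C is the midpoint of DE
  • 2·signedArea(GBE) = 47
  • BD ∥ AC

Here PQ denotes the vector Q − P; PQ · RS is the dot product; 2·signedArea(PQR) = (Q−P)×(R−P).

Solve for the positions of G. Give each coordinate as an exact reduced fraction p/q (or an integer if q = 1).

G = (22, -3)

1. G_x = 22  [line 2·x + 5·y + -29 = 0 ∩ |GC|² = 985/2]
2. G_y = -3  [line 2·x + 5·y + -29 = 0 ∩ |GC|² = 985/2]
   → G = (22, -3)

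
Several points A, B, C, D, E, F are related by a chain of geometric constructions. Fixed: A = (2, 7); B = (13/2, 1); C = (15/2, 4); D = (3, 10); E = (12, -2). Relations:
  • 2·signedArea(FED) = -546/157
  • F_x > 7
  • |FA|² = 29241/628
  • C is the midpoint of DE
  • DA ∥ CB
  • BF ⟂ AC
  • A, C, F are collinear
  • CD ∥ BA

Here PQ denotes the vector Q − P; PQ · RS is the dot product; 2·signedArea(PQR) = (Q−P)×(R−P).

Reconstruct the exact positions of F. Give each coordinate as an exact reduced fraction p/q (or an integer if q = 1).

F = (2509/314, 586/157)

1. F_x = 2509/314  [A, C, F are collinear ∩ BF ⟂ AC]
2. F_y = 586/157  [A, C, F are collinear ∩ BF ⟂ AC]
   → F = (2509/314, 586/157)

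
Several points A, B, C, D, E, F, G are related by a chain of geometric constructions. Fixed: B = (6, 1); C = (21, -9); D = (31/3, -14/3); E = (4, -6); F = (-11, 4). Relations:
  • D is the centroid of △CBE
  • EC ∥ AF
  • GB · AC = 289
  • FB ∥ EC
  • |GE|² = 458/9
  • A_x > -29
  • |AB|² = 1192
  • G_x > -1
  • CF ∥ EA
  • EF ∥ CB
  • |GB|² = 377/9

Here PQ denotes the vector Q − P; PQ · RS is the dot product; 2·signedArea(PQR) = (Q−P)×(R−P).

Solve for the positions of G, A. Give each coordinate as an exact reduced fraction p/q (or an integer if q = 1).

1. A_x = -28  [EC ∥ AF ∩ CF ∥ EA]
2. A_y = 7  [EC ∥ AF ∩ CF ∥ EA]
   → A = (-28, 7)
3. G_x = -1/3  [line -49·x + 16·y + -11 = 0 ∩ |GE|² = 458/9]
4. G_y = -1/3  [line -49·x + 16·y + -11 = 0 ∩ |GE|² = 458/9]
   → G = (-1/3, -1/3)

A = (-28, 7)
G = (-1/3, -1/3)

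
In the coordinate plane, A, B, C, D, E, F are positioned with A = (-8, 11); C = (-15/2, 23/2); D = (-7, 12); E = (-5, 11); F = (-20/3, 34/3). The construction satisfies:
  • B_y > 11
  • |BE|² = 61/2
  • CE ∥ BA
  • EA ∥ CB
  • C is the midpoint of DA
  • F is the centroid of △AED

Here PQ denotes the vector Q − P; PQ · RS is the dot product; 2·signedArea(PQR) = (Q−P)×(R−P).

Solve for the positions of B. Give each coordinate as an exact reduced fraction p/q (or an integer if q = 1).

1. B_x = -21/2  [CE ∥ BA ∩ EA ∥ CB]
2. B_y = 23/2  [CE ∥ BA ∩ EA ∥ CB]
   → B = (-21/2, 23/2)

B = (-21/2, 23/2)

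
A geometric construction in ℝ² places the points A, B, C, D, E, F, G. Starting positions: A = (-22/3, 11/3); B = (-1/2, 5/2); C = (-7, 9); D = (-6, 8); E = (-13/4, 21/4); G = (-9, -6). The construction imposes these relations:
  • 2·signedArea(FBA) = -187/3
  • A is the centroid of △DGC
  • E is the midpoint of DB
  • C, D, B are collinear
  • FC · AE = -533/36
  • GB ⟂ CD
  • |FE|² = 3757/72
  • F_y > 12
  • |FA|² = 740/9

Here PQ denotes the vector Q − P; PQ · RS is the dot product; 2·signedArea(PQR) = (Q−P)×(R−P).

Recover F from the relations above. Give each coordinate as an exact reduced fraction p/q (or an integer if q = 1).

1. F_x = -14/3  [2·signedArea(FBA) = -187/3 ∩ FC · AE = -533/36]
2. F_y = 37/3  [2·signedArea(FBA) = -187/3 ∩ FC · AE = -533/36]
   → F = (-14/3, 37/3)

F = (-14/3, 37/3)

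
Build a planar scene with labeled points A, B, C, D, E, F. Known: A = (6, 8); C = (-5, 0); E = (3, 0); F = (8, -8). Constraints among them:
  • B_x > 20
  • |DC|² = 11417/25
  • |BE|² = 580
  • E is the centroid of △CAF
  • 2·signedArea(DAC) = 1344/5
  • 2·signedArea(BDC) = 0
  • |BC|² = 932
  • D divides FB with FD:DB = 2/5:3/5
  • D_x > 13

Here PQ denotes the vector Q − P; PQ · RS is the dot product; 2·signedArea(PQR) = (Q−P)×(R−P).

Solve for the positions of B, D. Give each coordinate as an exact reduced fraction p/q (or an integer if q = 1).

B = (21, -16)
D = (66/5, -56/5)

1. D_x = 66/5  [line 8·x + -11·y + -1144/5 = 0 ∩ |DC|² = 11417/25]
2. D_y = -56/5  [line 8·x + -11·y + -1144/5 = 0 ∩ |DC|² = 11417/25]
   → D = (66/5, -56/5)
3. B_x = 21  [2·signedArea(BDC) = 0 ∩ D divides FB with FD:DB = 2/5:3/5]
4. B_y = -16  [2·signedArea(BDC) = 0 ∩ D divides FB with FD:DB = 2/5:3/5]
   → B = (21, -16)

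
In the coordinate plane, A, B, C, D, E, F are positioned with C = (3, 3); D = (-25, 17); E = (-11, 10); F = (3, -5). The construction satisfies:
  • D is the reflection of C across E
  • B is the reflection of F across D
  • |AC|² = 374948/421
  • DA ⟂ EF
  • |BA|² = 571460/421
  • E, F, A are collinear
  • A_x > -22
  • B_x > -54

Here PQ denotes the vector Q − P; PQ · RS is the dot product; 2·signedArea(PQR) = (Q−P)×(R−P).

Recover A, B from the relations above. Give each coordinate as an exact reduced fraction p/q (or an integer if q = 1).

A = (-8845/421, 8725/421)
B = (-53, 39)

1. A_x = -8845/421  [E, F, A are collinear ∩ DA ⟂ EF]
2. A_y = 8725/421  [E, F, A are collinear ∩ DA ⟂ EF]
   → A = (-8845/421, 8725/421)
3. B_x = -53  [B is the reflection of F across D]
4. B_y = 39  [B is the reflection of F across D]
   → B = (-53, 39)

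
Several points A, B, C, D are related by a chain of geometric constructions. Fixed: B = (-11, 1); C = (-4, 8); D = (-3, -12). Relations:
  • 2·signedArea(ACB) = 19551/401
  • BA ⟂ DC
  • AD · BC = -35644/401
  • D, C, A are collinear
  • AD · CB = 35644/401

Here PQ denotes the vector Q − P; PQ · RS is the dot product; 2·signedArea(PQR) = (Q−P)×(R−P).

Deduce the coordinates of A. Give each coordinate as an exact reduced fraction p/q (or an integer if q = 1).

1. A_x = -1471/401  [D, C, A are collinear ∩ BA ⟂ DC]
2. A_y = 548/401  [D, C, A are collinear ∩ BA ⟂ DC]
   → A = (-1471/401, 548/401)

A = (-1471/401, 548/401)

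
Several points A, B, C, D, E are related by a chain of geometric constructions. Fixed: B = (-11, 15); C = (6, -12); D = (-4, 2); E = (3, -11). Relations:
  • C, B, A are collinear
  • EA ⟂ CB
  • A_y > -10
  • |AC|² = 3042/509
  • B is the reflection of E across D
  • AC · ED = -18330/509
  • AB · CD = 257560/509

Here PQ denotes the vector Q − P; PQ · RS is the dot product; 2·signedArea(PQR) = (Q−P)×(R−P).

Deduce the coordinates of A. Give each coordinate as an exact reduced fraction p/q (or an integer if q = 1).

1. A_x = 2391/509  [C, B, A are collinear ∩ EA ⟂ CB]
2. A_y = -5055/509  [C, B, A are collinear ∩ EA ⟂ CB]
   → A = (2391/509, -5055/509)

A = (2391/509, -5055/509)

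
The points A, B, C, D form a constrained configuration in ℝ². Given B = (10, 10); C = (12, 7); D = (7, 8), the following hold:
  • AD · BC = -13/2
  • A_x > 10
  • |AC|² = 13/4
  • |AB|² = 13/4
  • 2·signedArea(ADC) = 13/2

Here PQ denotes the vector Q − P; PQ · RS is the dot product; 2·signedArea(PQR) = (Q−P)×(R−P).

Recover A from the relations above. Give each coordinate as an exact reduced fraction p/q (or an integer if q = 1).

1. A_x = 11  [2·signedArea(ADC) = 13/2 ∩ AD · BC = -13/2]
2. A_y = 17/2  [2·signedArea(ADC) = 13/2 ∩ AD · BC = -13/2]
   → A = (11, 17/2)

A = (11, 17/2)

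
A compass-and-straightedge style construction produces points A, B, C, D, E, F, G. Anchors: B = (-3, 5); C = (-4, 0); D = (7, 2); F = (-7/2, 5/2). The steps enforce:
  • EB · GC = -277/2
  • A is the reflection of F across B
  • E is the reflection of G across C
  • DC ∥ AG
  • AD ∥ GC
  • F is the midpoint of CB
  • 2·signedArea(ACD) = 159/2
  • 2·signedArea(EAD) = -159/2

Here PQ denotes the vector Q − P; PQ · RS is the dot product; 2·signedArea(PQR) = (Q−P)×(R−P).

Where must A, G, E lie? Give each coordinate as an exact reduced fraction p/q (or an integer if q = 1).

1. A_x = -5/2  [A is the reflection of F across B]
2. A_y = 15/2  [A is the reflection of F across B]
   → A = (-5/2, 15/2)
3. G_x = -27/2  [AD ∥ GC ∩ DC ∥ AG]
4. G_y = 11/2  [AD ∥ GC ∩ DC ∥ AG]
   → G = (-27/2, 11/2)
5. E_x = 11/2  [E is the reflection of G across C]
6. E_y = -11/2  [E is the reflection of G across C]
   → E = (11/2, -11/2)

A = (-5/2, 15/2)
E = (11/2, -11/2)
G = (-27/2, 11/2)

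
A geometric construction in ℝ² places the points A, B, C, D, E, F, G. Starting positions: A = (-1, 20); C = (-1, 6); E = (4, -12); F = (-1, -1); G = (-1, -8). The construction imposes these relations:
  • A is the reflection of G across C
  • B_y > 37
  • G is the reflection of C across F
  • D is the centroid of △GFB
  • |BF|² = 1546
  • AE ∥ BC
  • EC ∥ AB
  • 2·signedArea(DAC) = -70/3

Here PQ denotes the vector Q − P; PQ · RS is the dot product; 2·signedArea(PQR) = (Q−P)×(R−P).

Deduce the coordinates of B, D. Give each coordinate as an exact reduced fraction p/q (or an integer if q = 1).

1. B_x = -6  [AE ∥ BC ∩ EC ∥ AB]
2. B_y = 38  [AE ∥ BC ∩ EC ∥ AB]
   → B = (-6, 38)
3. D_x = -8/3  [D is the centroid of △GFB]
4. D_y = 29/3  [D is the centroid of △GFB]
   → D = (-8/3, 29/3)

B = (-6, 38)
D = (-8/3, 29/3)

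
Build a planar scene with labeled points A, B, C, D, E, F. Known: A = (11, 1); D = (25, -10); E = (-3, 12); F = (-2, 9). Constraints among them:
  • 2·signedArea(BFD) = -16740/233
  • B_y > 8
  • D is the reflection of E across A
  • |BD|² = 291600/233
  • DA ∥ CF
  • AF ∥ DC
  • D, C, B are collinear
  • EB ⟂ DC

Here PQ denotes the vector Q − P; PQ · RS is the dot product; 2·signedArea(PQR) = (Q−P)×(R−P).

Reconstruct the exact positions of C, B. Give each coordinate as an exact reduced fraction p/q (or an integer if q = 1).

B = (-1195/233, 1990/233)
C = (12, -2)

1. C_x = 12  [DA ∥ CF ∩ AF ∥ DC]
2. C_y = -2  [DA ∥ CF ∩ AF ∥ DC]
   → C = (12, -2)
3. B_x = -1195/233  [D, C, B are collinear ∩ EB ⟂ DC]
4. B_y = 1990/233  [D, C, B are collinear ∩ EB ⟂ DC]
   → B = (-1195/233, 1990/233)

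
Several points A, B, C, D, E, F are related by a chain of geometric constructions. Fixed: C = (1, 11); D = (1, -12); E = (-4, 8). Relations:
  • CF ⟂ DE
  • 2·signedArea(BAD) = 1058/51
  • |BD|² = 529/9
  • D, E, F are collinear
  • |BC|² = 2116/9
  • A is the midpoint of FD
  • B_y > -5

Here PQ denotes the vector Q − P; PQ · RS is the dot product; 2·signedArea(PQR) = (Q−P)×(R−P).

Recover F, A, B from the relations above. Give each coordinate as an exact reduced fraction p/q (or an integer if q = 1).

A = (-29/17, -20/17)
B = (1, -13/3)
F = (-75/17, 164/17)

1. F_x = -75/17  [D, E, F are collinear ∩ CF ⟂ DE]
2. F_y = 164/17  [D, E, F are collinear ∩ CF ⟂ DE]
   → F = (-75/17, 164/17)
3. A_x = -29/17  [A is the midpoint of FD]
4. A_y = -20/17  [A is the midpoint of FD]
   → A = (-29/17, -20/17)
5. B_x = 1  [line 184/17·x + 46/17·y + 46/51 = 0 ∩ |BD|² = 529/9]
6. B_y = -13/3  [line 184/17·x + 46/17·y + 46/51 = 0 ∩ |BD|² = 529/9]
   → B = (1, -13/3)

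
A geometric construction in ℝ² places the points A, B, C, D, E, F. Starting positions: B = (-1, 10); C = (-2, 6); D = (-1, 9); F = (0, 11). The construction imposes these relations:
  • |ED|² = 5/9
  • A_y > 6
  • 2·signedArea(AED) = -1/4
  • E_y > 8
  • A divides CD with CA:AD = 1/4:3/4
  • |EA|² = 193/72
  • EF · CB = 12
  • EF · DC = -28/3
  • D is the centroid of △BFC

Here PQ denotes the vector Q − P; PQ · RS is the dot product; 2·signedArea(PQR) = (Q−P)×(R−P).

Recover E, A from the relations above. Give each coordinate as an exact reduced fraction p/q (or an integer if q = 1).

1. E_x = -4/3  [EF · DC = -28/3 ∩ EF · CB = 12]
2. E_y = 25/3  [EF · DC = -28/3 ∩ EF · CB = 12]
   → E = (-4/3, 25/3)
3. A_x = -7/4  [A divides CD with CA:AD = 1/4:3/4]
4. A_y = 27/4  [A divides CD with CA:AD = 1/4:3/4]
   → A = (-7/4, 27/4)

A = (-7/4, 27/4)
E = (-4/3, 25/3)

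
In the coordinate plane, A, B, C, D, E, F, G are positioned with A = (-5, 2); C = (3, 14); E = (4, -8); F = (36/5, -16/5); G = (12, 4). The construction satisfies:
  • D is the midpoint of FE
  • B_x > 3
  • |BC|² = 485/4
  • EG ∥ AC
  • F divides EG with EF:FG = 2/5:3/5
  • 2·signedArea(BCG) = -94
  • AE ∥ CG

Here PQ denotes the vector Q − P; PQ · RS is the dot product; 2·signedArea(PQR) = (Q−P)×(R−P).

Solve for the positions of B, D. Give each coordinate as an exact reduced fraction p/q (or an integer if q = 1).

B = (7/2, 3)
D = (28/5, -28/5)

1. B_x = 7/2  [line 10·x + 9·y + -62 = 0 ∩ |BC|² = 485/4]
2. B_y = 3  [line 10·x + 9·y + -62 = 0 ∩ |BC|² = 485/4]
   → B = (7/2, 3)
3. D_x = 28/5  [D is the midpoint of FE]
4. D_y = -28/5  [D is the midpoint of FE]
   → D = (28/5, -28/5)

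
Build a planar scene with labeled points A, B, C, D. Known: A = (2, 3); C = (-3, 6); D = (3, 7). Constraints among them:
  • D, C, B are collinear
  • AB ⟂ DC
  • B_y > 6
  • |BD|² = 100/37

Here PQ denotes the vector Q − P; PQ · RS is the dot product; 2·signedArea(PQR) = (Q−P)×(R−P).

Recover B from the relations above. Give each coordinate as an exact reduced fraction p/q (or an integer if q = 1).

B = (51/37, 249/37)

1. B_x = 51/37  [D, C, B are collinear ∩ AB ⟂ DC]
2. B_y = 249/37  [D, C, B are collinear ∩ AB ⟂ DC]
   → B = (51/37, 249/37)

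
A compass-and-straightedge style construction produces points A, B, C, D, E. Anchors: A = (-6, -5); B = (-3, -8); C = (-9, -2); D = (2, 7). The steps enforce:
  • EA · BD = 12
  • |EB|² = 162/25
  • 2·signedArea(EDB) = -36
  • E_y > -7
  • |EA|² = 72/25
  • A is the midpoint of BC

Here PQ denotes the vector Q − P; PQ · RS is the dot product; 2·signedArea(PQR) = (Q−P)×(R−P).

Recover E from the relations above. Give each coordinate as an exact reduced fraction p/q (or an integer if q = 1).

1. E_x = -24/5  [EA · BD = 12 ∩ 2·signedArea(EDB) = -36]
2. E_y = -31/5  [EA · BD = 12 ∩ 2·signedArea(EDB) = -36]
   → E = (-24/5, -31/5)

E = (-24/5, -31/5)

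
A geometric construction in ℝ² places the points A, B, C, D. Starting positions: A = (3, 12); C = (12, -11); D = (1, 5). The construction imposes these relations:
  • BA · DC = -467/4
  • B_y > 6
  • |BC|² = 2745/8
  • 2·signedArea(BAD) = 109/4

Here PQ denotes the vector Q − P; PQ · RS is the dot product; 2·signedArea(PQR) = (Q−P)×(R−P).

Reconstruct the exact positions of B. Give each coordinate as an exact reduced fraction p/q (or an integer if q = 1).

1. B_x = 21/4  [2·signedArea(BAD) = 109/4 ∩ BA · DC = -467/4]
2. B_y = 25/4  [2·signedArea(BAD) = 109/4 ∩ BA · DC = -467/4]
   → B = (21/4, 25/4)

B = (21/4, 25/4)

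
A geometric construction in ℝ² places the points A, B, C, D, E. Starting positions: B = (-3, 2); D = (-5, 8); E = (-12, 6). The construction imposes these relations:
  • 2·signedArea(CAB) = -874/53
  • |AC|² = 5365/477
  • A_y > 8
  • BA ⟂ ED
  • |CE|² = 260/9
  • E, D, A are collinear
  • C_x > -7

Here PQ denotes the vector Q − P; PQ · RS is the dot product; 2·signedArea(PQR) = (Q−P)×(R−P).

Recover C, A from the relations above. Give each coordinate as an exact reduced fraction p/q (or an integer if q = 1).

1. A_x = -251/53  [E, D, A are collinear ∩ BA ⟂ ED]
2. A_y = 428/53  [E, D, A are collinear ∩ BA ⟂ ED]
   → A = (-251/53, 428/53)
3. C_x = -20/3  [line 322/53·x + 92/53·y + 1656/53 = 0 ∩ |CE|² = 260/9]
4. C_y = 16/3  [line 322/53·x + 92/53·y + 1656/53 = 0 ∩ |CE|² = 260/9]
   → C = (-20/3, 16/3)

A = (-251/53, 428/53)
C = (-20/3, 16/3)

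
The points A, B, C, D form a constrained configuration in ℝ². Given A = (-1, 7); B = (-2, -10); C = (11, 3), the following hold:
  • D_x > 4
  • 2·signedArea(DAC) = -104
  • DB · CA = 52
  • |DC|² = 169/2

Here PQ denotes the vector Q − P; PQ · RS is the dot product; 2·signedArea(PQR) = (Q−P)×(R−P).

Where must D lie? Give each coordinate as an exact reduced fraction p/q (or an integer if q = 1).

1. D_x = 9/2  [2·signedArea(DAC) = -104 ∩ DB · CA = 52]
2. D_y = -7/2  [2·signedArea(DAC) = -104 ∩ DB · CA = 52]
   → D = (9/2, -7/2)

D = (9/2, -7/2)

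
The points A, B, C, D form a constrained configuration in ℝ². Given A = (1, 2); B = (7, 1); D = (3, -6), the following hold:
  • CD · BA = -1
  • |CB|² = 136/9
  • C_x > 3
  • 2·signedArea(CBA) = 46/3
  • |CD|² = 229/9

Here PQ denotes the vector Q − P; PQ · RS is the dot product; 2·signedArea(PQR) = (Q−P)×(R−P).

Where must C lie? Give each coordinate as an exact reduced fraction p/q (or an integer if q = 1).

1. C_x = 11/3  [2·signedArea(CBA) = 46/3 ∩ CD · BA = -1]
2. C_y = -1  [2·signedArea(CBA) = 46/3 ∩ CD · BA = -1]
   → C = (11/3, -1)

C = (11/3, -1)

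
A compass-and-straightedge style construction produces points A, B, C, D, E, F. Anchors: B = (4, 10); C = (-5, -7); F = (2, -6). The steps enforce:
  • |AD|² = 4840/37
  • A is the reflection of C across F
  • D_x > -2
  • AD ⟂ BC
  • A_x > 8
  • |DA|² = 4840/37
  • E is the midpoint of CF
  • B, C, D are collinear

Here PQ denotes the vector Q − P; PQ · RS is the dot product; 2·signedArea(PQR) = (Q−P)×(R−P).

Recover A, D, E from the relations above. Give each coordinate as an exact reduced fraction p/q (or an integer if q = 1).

1. A_x = 9  [A is the reflection of C across F]
2. A_y = -5  [A is the reflection of C across F]
   → A = (9, -5)
3. D_x = -41/37  [B, C, D are collinear ∩ AD ⟂ BC]
4. D_y = 13/37  [B, C, D are collinear ∩ AD ⟂ BC]
   → D = (-41/37, 13/37)
5. E_x = -3/2  [E is the midpoint of CF]
6. E_y = -13/2  [E is the midpoint of CF]
   → E = (-3/2, -13/2)

A = (9, -5)
D = (-41/37, 13/37)
E = (-3/2, -13/2)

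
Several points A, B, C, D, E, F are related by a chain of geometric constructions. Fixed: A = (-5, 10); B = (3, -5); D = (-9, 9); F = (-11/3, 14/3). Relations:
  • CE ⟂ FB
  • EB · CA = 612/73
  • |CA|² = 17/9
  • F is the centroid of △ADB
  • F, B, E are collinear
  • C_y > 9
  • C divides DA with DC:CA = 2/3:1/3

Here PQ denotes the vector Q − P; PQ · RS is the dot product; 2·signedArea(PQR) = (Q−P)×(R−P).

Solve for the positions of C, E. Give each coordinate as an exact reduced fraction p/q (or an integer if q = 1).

1. C_x = -19/3  [C divides DA with DC:CA = 2/3:1/3]
2. C_y = 29/3  [C divides DA with DC:CA = 2/3:1/3]
   → C = (-19/3, 29/3)
3. E_x = -501/73  [F, B, E are collinear ∩ CE ⟂ FB]
4. E_y = 679/73  [F, B, E are collinear ∩ CE ⟂ FB]
   → E = (-501/73, 679/73)

C = (-19/3, 29/3)
E = (-501/73, 679/73)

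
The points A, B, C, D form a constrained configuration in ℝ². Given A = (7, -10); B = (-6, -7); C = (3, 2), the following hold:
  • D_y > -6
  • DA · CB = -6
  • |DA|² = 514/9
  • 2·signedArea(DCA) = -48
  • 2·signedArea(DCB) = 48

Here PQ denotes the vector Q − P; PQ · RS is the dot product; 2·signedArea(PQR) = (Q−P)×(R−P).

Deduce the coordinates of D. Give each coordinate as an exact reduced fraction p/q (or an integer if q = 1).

D = (4/3, -5)

1. D_x = 4/3  [2·signedArea(DCA) = -48 ∩ DA · CB = -6]
2. D_y = -5  [2·signedArea(DCA) = -48 ∩ DA · CB = -6]
   → D = (4/3, -5)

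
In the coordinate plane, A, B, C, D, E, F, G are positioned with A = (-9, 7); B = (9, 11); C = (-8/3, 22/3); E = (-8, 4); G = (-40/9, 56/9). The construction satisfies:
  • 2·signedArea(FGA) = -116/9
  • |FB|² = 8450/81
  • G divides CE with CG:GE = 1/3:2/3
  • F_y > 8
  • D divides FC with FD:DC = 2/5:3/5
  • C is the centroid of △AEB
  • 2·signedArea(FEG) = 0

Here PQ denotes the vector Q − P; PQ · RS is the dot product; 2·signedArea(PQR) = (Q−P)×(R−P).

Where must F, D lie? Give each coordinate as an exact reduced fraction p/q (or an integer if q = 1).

1. F_x = -8/9  [2·signedArea(FEG) = 0 ∩ 2·signedArea(FGA) = -116/9]
2. F_y = 76/9  [2·signedArea(FEG) = 0 ∩ 2·signedArea(FGA) = -116/9]
   → F = (-8/9, 76/9)
3. D_x = -8/5  [D divides FC with FD:DC = 2/5:3/5]
4. D_y = 8  [D divides FC with FD:DC = 2/5:3/5]
   → D = (-8/5, 8)

D = (-8/5, 8)
F = (-8/9, 76/9)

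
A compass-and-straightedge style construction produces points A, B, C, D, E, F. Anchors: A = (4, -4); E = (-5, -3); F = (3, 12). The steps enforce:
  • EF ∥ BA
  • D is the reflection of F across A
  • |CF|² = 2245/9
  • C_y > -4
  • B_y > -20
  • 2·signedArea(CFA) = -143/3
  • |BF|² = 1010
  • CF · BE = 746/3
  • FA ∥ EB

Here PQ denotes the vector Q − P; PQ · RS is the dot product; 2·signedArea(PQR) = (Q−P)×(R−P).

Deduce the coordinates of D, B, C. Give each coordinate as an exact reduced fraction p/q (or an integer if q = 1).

1. D_x = 5  [D is the reflection of F across A]
2. D_y = -20  [D is the reflection of F across A]
   → D = (5, -20)
3. B_x = -4  [EF ∥ BA ∩ FA ∥ EB]
4. B_y = -19  [EF ∥ BA ∩ FA ∥ EB]
   → B = (-4, -19)
5. C_x = 1  [CF · BE = 746/3 ∩ 2·signedArea(CFA) = -143/3]
6. C_y = -11/3  [CF · BE = 746/3 ∩ 2·signedArea(CFA) = -143/3]
   → C = (1, -11/3)

B = (-4, -19)
C = (1, -11/3)
D = (5, -20)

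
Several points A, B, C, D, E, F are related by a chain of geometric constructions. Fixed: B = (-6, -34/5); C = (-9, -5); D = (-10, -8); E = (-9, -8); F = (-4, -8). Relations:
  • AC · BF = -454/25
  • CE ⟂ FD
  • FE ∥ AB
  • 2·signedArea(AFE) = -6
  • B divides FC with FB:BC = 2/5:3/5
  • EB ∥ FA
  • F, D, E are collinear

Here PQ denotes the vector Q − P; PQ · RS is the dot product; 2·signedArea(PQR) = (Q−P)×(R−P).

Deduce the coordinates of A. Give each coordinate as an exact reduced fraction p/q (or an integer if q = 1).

A = (-1, -34/5)

1. A_x = -1  [FE ∥ AB ∩ EB ∥ FA]
2. A_y = -34/5  [FE ∥ AB ∩ EB ∥ FA]
   → A = (-1, -34/5)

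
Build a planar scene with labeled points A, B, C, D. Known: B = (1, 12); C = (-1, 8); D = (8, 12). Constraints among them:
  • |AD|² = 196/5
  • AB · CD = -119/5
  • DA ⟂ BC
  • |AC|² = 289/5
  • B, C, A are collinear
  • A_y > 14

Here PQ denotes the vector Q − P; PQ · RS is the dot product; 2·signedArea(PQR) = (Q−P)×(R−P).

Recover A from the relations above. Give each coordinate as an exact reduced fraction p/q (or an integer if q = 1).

A = (12/5, 74/5)

1. A_x = 12/5  [B, C, A are collinear ∩ DA ⟂ BC]
2. A_y = 74/5  [B, C, A are collinear ∩ DA ⟂ BC]
   → A = (12/5, 74/5)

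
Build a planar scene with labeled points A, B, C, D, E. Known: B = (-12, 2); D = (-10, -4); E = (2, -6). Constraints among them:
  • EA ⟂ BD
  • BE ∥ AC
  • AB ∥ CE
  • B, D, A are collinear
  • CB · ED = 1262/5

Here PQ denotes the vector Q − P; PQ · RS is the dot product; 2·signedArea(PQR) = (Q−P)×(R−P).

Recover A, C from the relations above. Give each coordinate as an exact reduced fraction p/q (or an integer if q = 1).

A = (-41/5, -47/5)
C = (29/5, -87/5)

1. A_x = -41/5  [B, D, A are collinear ∩ EA ⟂ BD]
2. A_y = -47/5  [B, D, A are collinear ∩ EA ⟂ BD]
   → A = (-41/5, -47/5)
3. C_x = 29/5  [AB ∥ CE ∩ BE ∥ AC]
4. C_y = -87/5  [AB ∥ CE ∩ BE ∥ AC]
   → C = (29/5, -87/5)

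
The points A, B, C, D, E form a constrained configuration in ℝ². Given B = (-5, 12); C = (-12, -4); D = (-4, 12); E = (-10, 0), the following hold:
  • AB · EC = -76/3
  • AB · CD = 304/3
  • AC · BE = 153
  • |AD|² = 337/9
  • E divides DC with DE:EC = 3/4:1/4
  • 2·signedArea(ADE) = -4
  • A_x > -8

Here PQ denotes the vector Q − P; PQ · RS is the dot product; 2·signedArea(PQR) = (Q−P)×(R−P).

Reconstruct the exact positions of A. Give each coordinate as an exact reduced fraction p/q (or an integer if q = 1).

A = (-7, 20/3)

1. A_x = -7  [2·signedArea(ADE) = -4 ∩ AB · CD = 304/3]
2. A_y = 20/3  [2·signedArea(ADE) = -4 ∩ AB · CD = 304/3]
   → A = (-7, 20/3)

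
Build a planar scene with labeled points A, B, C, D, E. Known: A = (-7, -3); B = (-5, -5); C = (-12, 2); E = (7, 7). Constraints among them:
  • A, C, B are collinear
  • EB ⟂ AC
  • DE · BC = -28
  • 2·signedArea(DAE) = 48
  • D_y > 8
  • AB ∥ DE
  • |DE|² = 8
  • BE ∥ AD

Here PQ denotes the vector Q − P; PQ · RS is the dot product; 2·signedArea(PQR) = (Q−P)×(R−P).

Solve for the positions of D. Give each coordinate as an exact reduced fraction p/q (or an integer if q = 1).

D = (5, 9)

1. D_x = 5  [AB ∥ DE ∩ BE ∥ AD]
2. D_y = 9  [AB ∥ DE ∩ BE ∥ AD]
   → D = (5, 9)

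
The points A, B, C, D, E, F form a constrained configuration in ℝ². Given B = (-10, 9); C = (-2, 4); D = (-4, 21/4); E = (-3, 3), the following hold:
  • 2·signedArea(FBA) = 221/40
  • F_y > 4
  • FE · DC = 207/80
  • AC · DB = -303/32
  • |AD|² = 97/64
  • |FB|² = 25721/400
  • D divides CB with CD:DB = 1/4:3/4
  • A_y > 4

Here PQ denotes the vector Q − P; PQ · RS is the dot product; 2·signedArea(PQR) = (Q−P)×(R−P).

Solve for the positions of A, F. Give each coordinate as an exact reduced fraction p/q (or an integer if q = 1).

A = (-7/2, 33/8)
F = (-16/5, 19/4)

1. F_x = -16/5  [line -2·x + 5/4·y + -987/80 = 0 ∩ |FB|² = 25721/400]
2. F_y = 19/4  [line -2·x + 5/4·y + -987/80 = 0 ∩ |FB|² = 25721/400]
   → F = (-16/5, 19/4)
3. A_x = -7/2  [AC · DB = -303/32 ∩ 2·signedArea(FBA) = 221/40]
4. A_y = 33/8  [AC · DB = -303/32 ∩ 2·signedArea(FBA) = 221/40]
   → A = (-7/2, 33/8)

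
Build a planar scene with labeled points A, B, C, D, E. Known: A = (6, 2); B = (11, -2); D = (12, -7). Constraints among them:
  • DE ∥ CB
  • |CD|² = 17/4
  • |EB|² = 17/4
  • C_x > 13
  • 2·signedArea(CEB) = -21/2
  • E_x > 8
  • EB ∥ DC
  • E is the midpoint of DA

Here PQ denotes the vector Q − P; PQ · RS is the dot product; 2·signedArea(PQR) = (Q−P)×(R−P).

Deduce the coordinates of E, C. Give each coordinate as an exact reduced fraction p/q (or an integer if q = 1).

1. E_x = 9  [E is the midpoint of DA]
2. E_y = -5/2  [E is the midpoint of DA]
   → E = (9, -5/2)
3. C_x = 14  [DE ∥ CB ∩ EB ∥ DC]
4. C_y = -13/2  [DE ∥ CB ∩ EB ∥ DC]
   → C = (14, -13/2)

C = (14, -13/2)
E = (9, -5/2)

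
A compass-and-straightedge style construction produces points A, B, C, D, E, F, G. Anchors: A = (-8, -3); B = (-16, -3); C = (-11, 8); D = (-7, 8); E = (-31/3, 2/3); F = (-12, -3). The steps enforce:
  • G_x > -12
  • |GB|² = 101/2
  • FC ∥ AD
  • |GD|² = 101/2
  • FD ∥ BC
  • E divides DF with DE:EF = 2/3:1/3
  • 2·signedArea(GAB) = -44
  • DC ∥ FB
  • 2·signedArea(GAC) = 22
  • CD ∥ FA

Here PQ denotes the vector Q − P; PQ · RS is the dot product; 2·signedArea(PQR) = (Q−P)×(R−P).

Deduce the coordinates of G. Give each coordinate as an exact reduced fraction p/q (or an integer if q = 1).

1. G_x = -23/2  [2·signedArea(GAB) = -44 ∩ 2·signedArea(GAC) = 22]
2. G_y = 5/2  [2·signedArea(GAB) = -44 ∩ 2·signedArea(GAC) = 22]
   → G = (-23/2, 5/2)

G = (-23/2, 5/2)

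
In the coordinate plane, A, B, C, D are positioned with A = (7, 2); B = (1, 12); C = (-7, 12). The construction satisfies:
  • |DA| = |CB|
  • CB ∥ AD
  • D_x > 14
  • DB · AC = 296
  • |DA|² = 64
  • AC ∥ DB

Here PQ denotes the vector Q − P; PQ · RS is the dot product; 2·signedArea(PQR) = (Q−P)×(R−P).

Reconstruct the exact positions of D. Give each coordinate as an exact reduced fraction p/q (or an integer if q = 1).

D = (15, 2)

1. D_x = 15  [AC ∥ DB ∩ CB ∥ AD]
2. D_y = 2  [AC ∥ DB ∩ CB ∥ AD]
   → D = (15, 2)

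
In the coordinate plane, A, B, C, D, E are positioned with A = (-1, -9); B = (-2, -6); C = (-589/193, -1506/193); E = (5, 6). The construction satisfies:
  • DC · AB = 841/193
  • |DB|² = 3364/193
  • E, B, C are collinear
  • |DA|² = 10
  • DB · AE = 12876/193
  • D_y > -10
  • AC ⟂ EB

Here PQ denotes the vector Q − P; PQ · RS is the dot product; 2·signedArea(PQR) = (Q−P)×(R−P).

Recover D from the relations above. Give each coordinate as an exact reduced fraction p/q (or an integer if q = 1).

D = (-792/193, -1854/193)

1. D_x = -792/193  [DC · AB = 841/193 ∩ DB · AE = 12876/193]
2. D_y = -1854/193  [DC · AB = 841/193 ∩ DB · AE = 12876/193]
   → D = (-792/193, -1854/193)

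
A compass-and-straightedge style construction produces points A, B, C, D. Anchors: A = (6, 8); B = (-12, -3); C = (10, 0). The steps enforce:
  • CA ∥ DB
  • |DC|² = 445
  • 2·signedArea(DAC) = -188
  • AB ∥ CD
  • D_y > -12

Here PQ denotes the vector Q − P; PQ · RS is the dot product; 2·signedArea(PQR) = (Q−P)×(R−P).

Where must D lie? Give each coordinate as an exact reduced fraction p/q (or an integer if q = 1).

D = (-8, -11)

1. D_x = -8  [CA ∥ DB ∩ AB ∥ CD]
2. D_y = -11  [CA ∥ DB ∩ AB ∥ CD]
   → D = (-8, -11)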